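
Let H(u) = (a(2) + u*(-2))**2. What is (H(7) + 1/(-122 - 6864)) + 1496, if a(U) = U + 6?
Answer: 10702551/6986 ≈ 1532.0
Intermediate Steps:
a(U) = 6 + U
H(u) = (8 - 2*u)**2 (H(u) = ((6 + 2) + u*(-2))**2 = (8 - 2*u)**2)
(H(7) + 1/(-122 - 6864)) + 1496 = (4*(-4 + 7)**2 + 1/(-122 - 6864)) + 1496 = (4*3**2 + 1/(-6986)) + 1496 = (4*9 - 1/6986) + 1496 = (36 - 1/6986) + 1496 = 251495/6986 + 1496 = 10702551/6986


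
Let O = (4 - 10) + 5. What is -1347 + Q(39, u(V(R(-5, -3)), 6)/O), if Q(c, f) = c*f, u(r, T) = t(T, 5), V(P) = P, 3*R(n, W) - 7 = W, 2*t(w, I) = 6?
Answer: -1464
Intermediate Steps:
t(w, I) = 3 (t(w, I) = (½)*6 = 3)
R(n, W) = 7/3 + W/3
u(r, T) = 3
O = -1 (O = -6 + 5 = -1)
-1347 + Q(39, u(V(R(-5, -3)), 6)/O) = -1347 + 39*(3/(-1)) = -1347 + 39*(3*(-1)) = -1347 + 39*(-3) = -1347 - 117 = -1464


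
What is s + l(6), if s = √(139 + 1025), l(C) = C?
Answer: 6 + 2*√291 ≈ 40.117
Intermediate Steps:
s = 2*√291 (s = √1164 = 2*√291 ≈ 34.117)
s + l(6) = 2*√291 + 6 = 6 + 2*√291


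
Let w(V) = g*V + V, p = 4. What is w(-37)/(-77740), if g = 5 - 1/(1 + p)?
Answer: 1073/388700 ≈ 0.0027605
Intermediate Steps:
g = 24/5 (g = 5 - 1/(1 + 4) = 5 - 1/5 = 5 - 1*⅕ = 5 - ⅕ = 24/5 ≈ 4.8000)
w(V) = 29*V/5 (w(V) = 24*V/5 + V = 29*V/5)
w(-37)/(-77740) = ((29/5)*(-37))/(-77740) = -1073/5*(-1/77740) = 1073/388700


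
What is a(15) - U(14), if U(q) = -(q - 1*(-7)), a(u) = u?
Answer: 36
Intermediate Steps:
U(q) = -7 - q (U(q) = -(q + 7) = -(7 + q) = -7 - q)
a(15) - U(14) = 15 - (-7 - 1*14) = 15 - (-7 - 14) = 15 - 1*(-21) = 15 + 21 = 36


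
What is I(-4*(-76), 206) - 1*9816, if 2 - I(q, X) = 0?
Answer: -9814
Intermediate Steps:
I(q, X) = 2 (I(q, X) = 2 - 1*0 = 2 + 0 = 2)
I(-4*(-76), 206) - 1*9816 = 2 - 1*9816 = 2 - 9816 = -9814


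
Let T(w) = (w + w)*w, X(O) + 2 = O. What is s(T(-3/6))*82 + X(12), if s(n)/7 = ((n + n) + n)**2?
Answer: 2603/2 ≈ 1301.5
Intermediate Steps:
X(O) = -2 + O
T(w) = 2*w**2 (T(w) = (2*w)*w = 2*w**2)
s(n) = 63*n**2 (s(n) = 7*((n + n) + n)**2 = 7*(2*n + n)**2 = 7*(3*n)**2 = 7*(9*n**2) = 63*n**2)
s(T(-3/6))*82 + X(12) = (63*(2*(-3/6)**2)**2)*82 + (-2 + 12) = (63*(2*(-3*1/6)**2)**2)*82 + 10 = (63*(2*(-1/2)**2)**2)*82 + 10 = (63*(2*(1/4))**2)*82 + 10 = (63*(1/2)**2)*82 + 10 = (63*(1/4))*82 + 10 = (63/4)*82 + 10 = 2583/2 + 10 = 2603/2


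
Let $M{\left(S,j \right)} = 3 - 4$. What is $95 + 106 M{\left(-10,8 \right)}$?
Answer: $-11$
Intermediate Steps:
$M{\left(S,j \right)} = -1$
$95 + 106 M{\left(-10,8 \right)} = 95 + 106 \left(-1\right) = 95 - 106 = -11$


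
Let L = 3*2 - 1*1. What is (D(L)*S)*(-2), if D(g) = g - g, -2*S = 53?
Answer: 0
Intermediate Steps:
L = 5 (L = 6 - 1 = 5)
S = -53/2 (S = -½*53 = -53/2 ≈ -26.500)
D(g) = 0
(D(L)*S)*(-2) = (0*(-53/2))*(-2) = 0*(-2) = 0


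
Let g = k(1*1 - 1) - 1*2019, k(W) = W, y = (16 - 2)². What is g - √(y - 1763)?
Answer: -2019 - I*√1567 ≈ -2019.0 - 39.585*I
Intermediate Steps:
y = 196 (y = 14² = 196)
g = -2019 (g = (1*1 - 1) - 1*2019 = (1 - 1) - 2019 = 0 - 2019 = -2019)
g - √(y - 1763) = -2019 - √(196 - 1763) = -2019 - √(-1567) = -2019 - I*√1567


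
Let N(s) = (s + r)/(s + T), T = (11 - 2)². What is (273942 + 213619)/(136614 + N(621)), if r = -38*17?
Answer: 342267822/95903003 ≈ 3.5689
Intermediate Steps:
r = -646
T = 81 (T = 9² = 81)
N(s) = (-646 + s)/(81 + s) (N(s) = (s - 646)/(s + 81) = (-646 + s)/(81 + s))
(273942 + 213619)/(136614 + N(621)) = (273942 + 213619)/(136614 + (-646 + 621)/(81 + 621)) = 487561/(136614 - 25/702) = 487561/(95903003/702) = 487561*(702/95903003) = 342267822/95903003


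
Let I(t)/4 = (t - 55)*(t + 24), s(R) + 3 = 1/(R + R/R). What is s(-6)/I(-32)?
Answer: -1/870 ≈ -0.0011494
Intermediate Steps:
s(R) = -3 + 1/(1 + R) (s(R) = -3 + 1/(R + R/R) = -3 + 1/(R + 1) = -3 + 1/(1 + R))
I(t) = 4*(-55 + t)*(24 + t) (I(t) = 4*((t - 55)*(t + 24)) = 4*((-55 + t)*(24 + t)) = 4*(-55 + t)*(24 + t))
s(-6)/I(-32) = ((-2 - 3*(-6))/(1 - 6))/(-5280 - 124*(-32) + 4*(-32)**2) = ((-2 + 18)/(-5))/(-5280 + 3968 + 4*1024) = (-1/5*16)/(-5280 + 3968 + 4096) = -16/5/2784 = -16/5*1/2784 = -1/870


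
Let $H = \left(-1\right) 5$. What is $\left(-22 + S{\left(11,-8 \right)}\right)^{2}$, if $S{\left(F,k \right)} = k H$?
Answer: $324$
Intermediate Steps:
$H = -5$
$S{\left(F,k \right)} = - 5 k$ ($S{\left(F,k \right)} = k \left(-5\right) = - 5 k$)
$\left(-22 + S{\left(11,-8 \right)}\right)^{2} = \left(-22 - -40\right)^{2} = \left(-22 + 40\right)^{2} = 18^{2} = 324$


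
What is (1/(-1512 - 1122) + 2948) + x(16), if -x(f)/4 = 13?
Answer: 7628063/2634 ≈ 2896.0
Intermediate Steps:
x(f) = -52 (x(f) = -4*13 = -52)
(1/(-1512 - 1122) + 2948) + x(16) = (1/(-1512 - 1122) + 2948) - 52 = (1/(-2634) + 2948) - 52 = (-1/2634 + 2948) - 52 = 7765031/2634 - 52 = 7628063/2634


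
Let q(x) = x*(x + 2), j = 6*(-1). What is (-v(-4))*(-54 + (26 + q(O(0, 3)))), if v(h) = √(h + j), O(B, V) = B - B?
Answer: 28*I*√10 ≈ 88.544*I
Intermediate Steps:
O(B, V) = 0
j = -6
q(x) = x*(2 + x)
v(h) = √(-6 + h) (v(h) = √(h - 6) = √(-6 + h))
(-v(-4))*(-54 + (26 + q(O(0, 3)))) = (-√(-6 - 4))*(-54 + (26 + 0*(2 + 0))) = (-√(-10))*(-54 + (26 + 0*2)) = (-I*√10)*(-54 + (26 + 0)) = (-I*√10)*(-54 + 26) = -I*√10*(-28) = 28*I*√10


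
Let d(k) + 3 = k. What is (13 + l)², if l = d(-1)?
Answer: 81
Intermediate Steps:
d(k) = -3 + k
l = -4 (l = -3 - 1 = -4)
(13 + l)² = (13 - 4)² = 9² = 81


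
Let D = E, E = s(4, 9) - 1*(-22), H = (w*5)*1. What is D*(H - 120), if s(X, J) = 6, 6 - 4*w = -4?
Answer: -3010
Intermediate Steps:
w = 5/2 (w = 3/2 - ¼*(-4) = 3/2 + 1 = 5/2 ≈ 2.5000)
H = 25/2 (H = ((5/2)*5)*1 = (25/2)*1 = 25/2 ≈ 12.500)
E = 28 (E = 6 - 1*(-22) = 6 + 22 = 28)
D = 28
D*(H - 120) = 28*(25/2 - 120) = 28*(-215/2) = -3010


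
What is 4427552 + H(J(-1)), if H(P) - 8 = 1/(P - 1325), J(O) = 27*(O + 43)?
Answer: 845663959/191 ≈ 4.4276e+6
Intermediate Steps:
J(O) = 1161 + 27*O (J(O) = 27*(43 + O) = 1161 + 27*O)
H(P) = 8 + 1/(-1325 + P) (H(P) = 8 + 1/(P - 1325) = 8 + 1/(-1325 + P))
4427552 + H(J(-1)) = 4427552 + (-10599 + 8*(1161 + 27*(-1)))/(-1325 + (1161 + 27*(-1))) = 4427552 + (-10599 + 8*(1161 - 27))/(-1325 + (1161 - 27)) = 4427552 + (-10599 + 8*1134)/(-1325 + 1134) = 4427552 + (-10599 + 9072)/(-191) = 4427552 - 1/191*(-1527) = 4427552 + 1527/191 = 845663959/191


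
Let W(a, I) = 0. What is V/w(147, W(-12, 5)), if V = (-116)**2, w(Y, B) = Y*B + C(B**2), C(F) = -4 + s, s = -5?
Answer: -13456/9 ≈ -1495.1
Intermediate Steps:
C(F) = -9 (C(F) = -4 - 5 = -9)
w(Y, B) = -9 + B*Y (w(Y, B) = Y*B - 9 = B*Y - 9 = -9 + B*Y)
V = 13456
V/w(147, W(-12, 5)) = 13456/(-9 + 0*147) = 13456/(-9 + 0) = 13456/(-9) = 13456*(-1/9) = -13456/9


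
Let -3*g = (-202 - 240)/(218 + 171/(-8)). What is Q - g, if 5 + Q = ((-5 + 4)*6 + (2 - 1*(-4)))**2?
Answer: -2087/363 ≈ -5.7493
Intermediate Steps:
g = 272/363 (g = -(-202 - 240)/(3*(218 + 171/(-8))) = -(-442)/(3*(218 + 171*(-1/8))) = -(-442)/(3*(218 - 171/8)) = -(-442)/(3*1573/8) = -(-442)*8/(3*1573) = -1/3*(-272/121) = 272/363 ≈ 0.74931)
Q = -5 (Q = -5 + ((-5 + 4)*6 + (2 - 1*(-4)))**2 = -5 + (-1*6 + (2 + 4))**2 = -5 + (-6 + 6)**2 = -5 + 0**2 = -5 + 0 = -5)
Q - g = -5 - 1*272/363 = -5 - 272/363 = -2087/363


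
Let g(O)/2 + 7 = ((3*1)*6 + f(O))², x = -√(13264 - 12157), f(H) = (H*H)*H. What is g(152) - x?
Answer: 24665843708538 + 3*√123 ≈ 2.4666e+13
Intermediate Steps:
f(H) = H³ (f(H) = H²*H = H³)
x = -3*√123 (x = -√1107 = -3*√123 ≈ -33.272)
g(O) = -14 + 2*(18 + O³)² (g(O) = -14 + 2*((3*1)*6 + O³)² = -14 + 2*(3*6 + O³)² = -14 + 2*(18 + O³)²)
g(152) - x = (-14 + 2*(18 + 152³)²) - (-3)*√123 = (-14 + 2*(18 + 3511808)²) + 3*√123 = (-14 + 2*3511826²) + 3*√123 = (-14 + 2*12332921854276) + 3*√123 = (-14 + 24665843708552) + 3*√123 = 24665843708538 + 3*√123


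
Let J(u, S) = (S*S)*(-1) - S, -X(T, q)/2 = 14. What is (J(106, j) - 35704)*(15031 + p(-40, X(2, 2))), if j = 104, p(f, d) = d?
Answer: -699499872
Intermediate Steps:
X(T, q) = -28 (X(T, q) = -2*14 = -28)
J(u, S) = -S - S² (J(u, S) = S²*(-1) - S = -S² - S = -S - S²)
(J(106, j) - 35704)*(15031 + p(-40, X(2, 2))) = (-1*104*(1 + 104) - 35704)*(15031 - 28) = (-1*104*105 - 35704)*15003 = (-10920 - 35704)*15003 = -46624*15003 = -699499872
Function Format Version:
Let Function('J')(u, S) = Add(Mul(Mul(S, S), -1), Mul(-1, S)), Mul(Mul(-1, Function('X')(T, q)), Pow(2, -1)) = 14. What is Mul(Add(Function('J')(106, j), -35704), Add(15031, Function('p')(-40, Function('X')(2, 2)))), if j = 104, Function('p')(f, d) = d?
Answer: -699499872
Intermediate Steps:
Function('X')(T, q) = -28 (Function('X')(T, q) = Mul(-2, 14) = -28)
Function('J')(u, S) = Add(Mul(-1, S), Mul(-1, Pow(S, 2))) (Function('J')(u, S) = Add(Mul(Pow(S, 2), -1), Mul(-1, S)) = Add(Mul(-1, Pow(S, 2)), Mul(-1, S)) = Add(Mul(-1, S), Mul(-1, Pow(S, 2))))
Mul(Add(Function('J')(106, j), -35704), Add(15031, Function('p')(-40, Function('X')(2, 2)))) = Mul(Add(Mul(-1, 104, Add(1, 104)), -35704), Add(15031, -28)) = Mul(Add(Mul(-1, 104, 105), -35704), 15003) = Mul(Add(-10920, -35704), 15003) = Mul(-46624, 15003) = -699499872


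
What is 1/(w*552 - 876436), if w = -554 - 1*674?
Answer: -1/1554292 ≈ -6.4338e-7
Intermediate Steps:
w = -1228 (w = -554 - 674 = -1228)
1/(w*552 - 876436) = 1/(-1228*552 - 876436) = 1/(-677856 - 876436) = 1/(-1554292) = -1/1554292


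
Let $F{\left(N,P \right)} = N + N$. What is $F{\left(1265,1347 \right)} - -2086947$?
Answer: $2089477$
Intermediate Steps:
$F{\left(N,P \right)} = 2 N$
$F{\left(1265,1347 \right)} - -2086947 = 2 \cdot 1265 - -2086947 = 2530 + 2086947 = 2089477$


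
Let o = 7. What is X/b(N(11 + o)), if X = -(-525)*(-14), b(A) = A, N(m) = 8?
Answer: -3675/4 ≈ -918.75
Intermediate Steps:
X = -7350 (X = -175*42 = -7350)
X/b(N(11 + o)) = -7350/8 = -7350*⅛ = -3675/4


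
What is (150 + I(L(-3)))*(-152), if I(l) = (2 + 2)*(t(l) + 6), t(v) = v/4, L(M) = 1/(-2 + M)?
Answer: -132088/5 ≈ -26418.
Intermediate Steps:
t(v) = v/4 (t(v) = v*(1/4) = v/4)
I(l) = 24 + l (I(l) = (2 + 2)*(l/4 + 6) = 4*(6 + l/4) = 24 + l)
(150 + I(L(-3)))*(-152) = (150 + (24 + 1/(-2 - 3)))*(-152) = (150 + (24 + 1/(-5)))*(-152) = (150 + (24 - 1/5))*(-152) = (150 + 119/5)*(-152) = (869/5)*(-152) = -132088/5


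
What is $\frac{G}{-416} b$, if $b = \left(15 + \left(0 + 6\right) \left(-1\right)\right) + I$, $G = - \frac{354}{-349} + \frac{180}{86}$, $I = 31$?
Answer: $- \frac{58290}{195091} \approx -0.29878$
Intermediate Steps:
$G = \frac{46632}{15007}$ ($G = \left(-354\right) \left(- \frac{1}{349}\right) + 180 \cdot \frac{1}{86} = \frac{354}{349} + \frac{90}{43} = \frac{46632}{15007} \approx 3.1073$)
$b = 40$ ($b = \left(15 + \left(0 + 6\right) \left(-1\right)\right) + 31 = \left(15 + 6 \left(-1\right)\right) + 31 = \left(15 - 6\right) + 31 = 9 + 31 = 40$)
$\frac{G}{-416} b = \frac{46632}{15007 \left(-416\right)} 40 = \frac{46632}{15007} \left(- \frac{1}{416}\right) 40 = \left(- \frac{5829}{780364}\right) 40 = - \frac{58290}{195091}$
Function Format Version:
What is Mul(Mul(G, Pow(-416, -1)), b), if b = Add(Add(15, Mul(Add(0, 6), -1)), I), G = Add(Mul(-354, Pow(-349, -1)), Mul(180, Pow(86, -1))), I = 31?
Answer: Rational(-58290, 195091) ≈ -0.29878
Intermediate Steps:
G = Rational(46632, 15007) (G = Add(Mul(-354, Rational(-1, 349)), Mul(180, Rational(1, 86))) = Add(Rational(354, 349), Rational(90, 43)) = Rational(46632, 15007) ≈ 3.1073)
b = 40 (b = Add(Add(15, Mul(Add(0, 6), -1)), 31) = Add(Add(15, Mul(6, -1)), 31) = Add(Add(15, -6), 31) = Add(9, 31) = 40)
Mul(Mul(G, Pow(-416, -1)), b) = Mul(Mul(Rational(46632, 15007), Pow(-416, -1)), 40) = Mul(Mul(Rational(46632, 15007), Rational(-1, 416)), 40) = Mul(Rational(-5829, 780364), 40) = Rational(-58290, 195091)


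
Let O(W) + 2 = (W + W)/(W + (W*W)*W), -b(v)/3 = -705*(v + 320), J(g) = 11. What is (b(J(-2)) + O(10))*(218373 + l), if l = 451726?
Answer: 47380264480135/101 ≈ 4.6911e+11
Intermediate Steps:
b(v) = 676800 + 2115*v (b(v) = -(-2115)*(v + 320) = -(-2115)*(320 + v) = -3*(-225600 - 705*v) = 676800 + 2115*v)
O(W) = -2 + 2*W/(W + W³) (O(W) = -2 + (W + W)/(W + (W*W)*W) = -2 + (2*W)/(W + W²*W) = -2 + (2*W)/(W + W³) = -2 + 2*W/(W + W³))
(b(J(-2)) + O(10))*(218373 + l) = ((676800 + 2115*11) - 2*10²/(1 + 10²))*(218373 + 451726) = ((676800 + 23265) - 2*100/(1 + 100))*670099 = (700065 - 2*100/101)*670099 = (700065 - 2*100*1/101)*670099 = (700065 - 200/101)*670099 = (70706365/101)*670099 = 47380264480135/101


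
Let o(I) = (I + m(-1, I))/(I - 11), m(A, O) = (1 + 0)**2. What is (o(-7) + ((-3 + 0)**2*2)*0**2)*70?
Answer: 70/3 ≈ 23.333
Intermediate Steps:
m(A, O) = 1 (m(A, O) = 1**2 = 1)
o(I) = (1 + I)/(-11 + I) (o(I) = (I + 1)/(I - 11) = (1 + I)/(-11 + I))
(o(-7) + ((-3 + 0)**2*2)*0**2)*70 = ((1 - 7)/(-11 - 7) + ((-3 + 0)**2*2)*0**2)*70 = (-6/(-18) + ((-3)**2*2)*0)*70 = (-1/18*(-6) + (9*2)*0)*70 = (1/3 + 18*0)*70 = (1/3 + 0)*70 = (1/3)*70 = 70/3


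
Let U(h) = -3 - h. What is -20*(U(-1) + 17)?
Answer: -300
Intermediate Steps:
-20*(U(-1) + 17) = -20*((-3 - 1*(-1)) + 17) = -20*((-3 + 1) + 17) = -20*(-2 + 17) = -20*15 = -300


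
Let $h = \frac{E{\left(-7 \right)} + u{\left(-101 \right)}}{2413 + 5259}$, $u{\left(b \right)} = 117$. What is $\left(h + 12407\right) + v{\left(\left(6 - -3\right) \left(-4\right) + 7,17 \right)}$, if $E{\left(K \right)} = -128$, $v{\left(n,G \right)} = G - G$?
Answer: $\frac{95186493}{7672} \approx 12407.0$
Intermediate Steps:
$v{\left(n,G \right)} = 0$
$h = - \frac{11}{7672}$ ($h = \frac{-128 + 117}{2413 + 5259} = - \frac{11}{7672} \approx -0.0014338$)
$\left(h + 12407\right) + v{\left(\left(6 - -3\right) \left(-4\right) + 7,17 \right)} = \left(- \frac{11}{7672} + 12407\right) + 0 = \frac{95186493}{7672} + 0 = \frac{95186493}{7672}$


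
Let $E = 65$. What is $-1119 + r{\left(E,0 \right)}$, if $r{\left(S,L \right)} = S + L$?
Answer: $-1054$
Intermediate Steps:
$r{\left(S,L \right)} = L + S$
$-1119 + r{\left(E,0 \right)} = -1119 + \left(0 + 65\right) = -1119 + 65 = -1054$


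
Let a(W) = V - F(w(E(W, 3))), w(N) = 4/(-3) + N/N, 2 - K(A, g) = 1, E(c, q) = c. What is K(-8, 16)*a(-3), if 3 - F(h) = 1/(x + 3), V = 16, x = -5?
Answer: 25/2 ≈ 12.500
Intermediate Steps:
K(A, g) = 1 (K(A, g) = 2 - 1*1 = 2 - 1 = 1)
w(N) = -1/3 (w(N) = 4*(-1/3) + 1 = -4/3 + 1 = -1/3)
F(h) = 7/2 (F(h) = 3 - 1/(-5 + 3) = 3 - 1/(-2) = 3 - 1*(-1/2) = 3 + 1/2 = 7/2)
a(W) = 25/2 (a(W) = 16 - 1*7/2 = 16 - 7/2 = 25/2)
K(-8, 16)*a(-3) = 1*(25/2) = 25/2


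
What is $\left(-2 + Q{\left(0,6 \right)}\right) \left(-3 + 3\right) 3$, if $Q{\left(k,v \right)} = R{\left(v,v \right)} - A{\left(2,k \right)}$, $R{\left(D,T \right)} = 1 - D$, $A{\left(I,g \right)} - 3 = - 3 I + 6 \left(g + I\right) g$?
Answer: $0$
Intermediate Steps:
$A{\left(I,g \right)} = 3 - 3 I + g \left(6 I + 6 g\right)$ ($A{\left(I,g \right)} = 3 - \left(3 I - 6 \left(g + I\right) g\right) = 3 - \left(3 I - 6 \left(I + g\right) g\right) = 3 - \left(3 I - \left(6 I + 6 g\right) g\right) = 3 - \left(3 I - g \left(6 I + 6 g\right)\right) = 3 - 3 I + g \left(6 I + 6 g\right)$)
$Q{\left(k,v \right)} = 4 - v - 12 k - 6 k^{2}$ ($Q{\left(k,v \right)} = \left(1 - v\right) - \left(3 - 6 + 6 k^{2} + 6 \cdot 2 k\right) = \left(1 - v\right) - \left(3 - 6 + 6 k^{2} + 12 k\right) = \left(1 - v\right) - \left(-3 + 6 k^{2} + 12 k\right) = 4 - v - 12 k - 6 k^{2}$)
$\left(-2 + Q{\left(0,6 \right)}\right) \left(-3 + 3\right) 3 = \left(-2 - \left(2 + 0\right)\right) \left(-3 + 3\right) 3 = \left(-2 + \left(4 - 6 + 0 - 0\right)\right) 0 \cdot 3 = \left(-2 + \left(4 - 6 + 0 + 0\right)\right) 0 = \left(-2 - 2\right) 0 = \left(-4\right) 0 = 0$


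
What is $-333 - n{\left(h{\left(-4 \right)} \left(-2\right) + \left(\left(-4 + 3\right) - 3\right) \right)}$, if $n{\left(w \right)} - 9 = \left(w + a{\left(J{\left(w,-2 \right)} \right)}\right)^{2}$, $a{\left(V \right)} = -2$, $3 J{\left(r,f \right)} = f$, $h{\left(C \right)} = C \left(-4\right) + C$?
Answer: $-1242$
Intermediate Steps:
$h{\left(C \right)} = - 3 C$ ($h{\left(C \right)} = - 4 C + C = - 3 C$)
$J{\left(r,f \right)} = \frac{f}{3}$
$n{\left(w \right)} = 9 + \left(-2 + w\right)^{2}$ ($n{\left(w \right)} = 9 + \left(w - 2\right)^{2} = 9 + \left(-2 + w\right)^{2}$)
$-333 - n{\left(h{\left(-4 \right)} \left(-2\right) + \left(\left(-4 + 3\right) - 3\right) \right)} = -333 - \left(9 + \left(-2 + \left(\left(-3\right) \left(-4\right) \left(-2\right) + \left(\left(-4 + 3\right) - 3\right)\right)\right)^{2}\right) = -333 - \left(9 + \left(-2 + \left(12 \left(-2\right) - 4\right)\right)^{2}\right) = -333 - \left(9 + \left(-2 - 28\right)^{2}\right) = -333 - \left(9 + \left(-30\right)^{2}\right) = -333 - \left(9 + 900\right) = -333 - 909 = -1242$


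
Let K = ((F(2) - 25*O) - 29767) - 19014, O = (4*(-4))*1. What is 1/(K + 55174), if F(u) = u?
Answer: 1/6795 ≈ 0.00014717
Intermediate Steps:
O = -16 (O = -16*1 = -16)
K = -48379 (K = ((2 - 25*(-16)) - 29767) - 19014 = ((2 + 400) - 29767) - 19014 = (402 - 29767) - 19014 = -29365 - 19014 = -48379)
1/(K + 55174) = 1/(-48379 + 55174) = 1/6795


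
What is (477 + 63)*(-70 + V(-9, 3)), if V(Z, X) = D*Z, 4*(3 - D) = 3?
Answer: -48735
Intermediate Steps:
D = 9/4 (D = 3 - 1/4*3 = 3 - 3/4 = 9/4 ≈ 2.2500)
V(Z, X) = 9*Z/4
(477 + 63)*(-70 + V(-9, 3)) = (477 + 63)*(-70 + (9/4)*(-9)) = 540*(-70 - 81/4) = 540*(-361/4) = -48735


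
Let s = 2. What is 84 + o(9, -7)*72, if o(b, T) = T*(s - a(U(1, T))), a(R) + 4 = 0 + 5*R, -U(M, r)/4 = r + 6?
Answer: 7140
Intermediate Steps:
U(M, r) = -24 - 4*r (U(M, r) = -4*(r + 6) = -4*(6 + r) = -24 - 4*r)
a(R) = -4 + 5*R (a(R) = -4 + (0 + 5*R) = -4 + 5*R)
o(b, T) = T*(126 + 20*T) (o(b, T) = T*(2 - (-4 + 5*(-24 - 4*T))) = T*(2 - (-4 + (-120 - 20*T))) = T*(2 - (-124 - 20*T)) = T*(2 + (124 + 20*T)) = T*(126 + 20*T))
84 + o(9, -7)*72 = 84 + (2*(-7)*(63 + 10*(-7)))*72 = 84 + (2*(-7)*(63 - 70))*72 = 84 + (2*(-7)*(-7))*72 = 84 + 98*72 = 84 + 7056 = 7140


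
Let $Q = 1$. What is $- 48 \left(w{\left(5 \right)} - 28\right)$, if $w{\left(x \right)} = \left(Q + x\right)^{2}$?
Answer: $-384$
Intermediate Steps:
$w{\left(x \right)} = \left(1 + x\right)^{2}$
$- 48 \left(w{\left(5 \right)} - 28\right) = - 48 \left(\left(1 + 5\right)^{2} - 28\right) = - 48 \left(6^{2} - 28\right) = - 48 \left(36 - 28\right) = \left(-48\right) 8 = -384$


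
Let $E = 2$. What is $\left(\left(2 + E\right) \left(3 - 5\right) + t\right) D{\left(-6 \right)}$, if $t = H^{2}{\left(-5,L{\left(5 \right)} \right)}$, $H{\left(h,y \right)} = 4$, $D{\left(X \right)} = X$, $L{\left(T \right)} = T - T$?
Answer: $-48$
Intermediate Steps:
$L{\left(T \right)} = 0$
$t = 16$ ($t = 4^{2} = 16$)
$\left(\left(2 + E\right) \left(3 - 5\right) + t\right) D{\left(-6 \right)} = \left(\left(2 + 2\right) \left(3 - 5\right) + 16\right) \left(-6\right) = \left(4 \left(3 - 5\right) + 16\right) \left(-6\right) = \left(4 \left(-2\right) + 16\right) \left(-6\right) = \left(-8 + 16\right) \left(-6\right) = 8 \left(-6\right) = -48$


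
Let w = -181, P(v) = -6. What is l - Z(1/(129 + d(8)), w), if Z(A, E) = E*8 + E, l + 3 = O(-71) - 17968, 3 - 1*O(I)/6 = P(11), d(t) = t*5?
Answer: -16288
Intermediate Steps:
d(t) = 5*t
O(I) = 54 (O(I) = 18 - 6*(-6) = 18 + 36 = 54)
l = -17917 (l = -3 + (54 - 17968) = -3 - 17914 = -17917)
Z(A, E) = 9*E (Z(A, E) = 8*E + E = 9*E)
l - Z(1/(129 + d(8)), w) = -17917 - 9*(-181) = -17917 - 1*(-1629) = -17917 + 1629 = -16288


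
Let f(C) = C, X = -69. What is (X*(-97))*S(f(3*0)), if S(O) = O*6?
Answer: 0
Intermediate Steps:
S(O) = 6*O
(X*(-97))*S(f(3*0)) = (-69*(-97))*(6*(3*0)) = 6693*(6*0) = 6693*0 = 0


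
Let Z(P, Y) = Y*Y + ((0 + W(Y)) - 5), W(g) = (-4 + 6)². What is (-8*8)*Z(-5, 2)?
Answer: -192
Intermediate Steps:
W(g) = 4 (W(g) = 2² = 4)
Z(P, Y) = -1 + Y² (Z(P, Y) = Y*Y + ((0 + 4) - 5) = Y² + (4 - 5) = Y² - 1 = -1 + Y²)
(-8*8)*Z(-5, 2) = (-8*8)*(-1 + 2²) = -64*(-1 + 4) = -64*3 = -192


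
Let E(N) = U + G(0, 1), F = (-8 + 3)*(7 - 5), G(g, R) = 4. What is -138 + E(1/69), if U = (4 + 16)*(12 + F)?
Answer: -94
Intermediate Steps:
F = -10 (F = -5*2 = -10)
U = 40 (U = (4 + 16)*(12 - 10) = 20*2 = 40)
E(N) = 44 (E(N) = 40 + 4 = 44)
-138 + E(1/69) = -138 + 44 = -94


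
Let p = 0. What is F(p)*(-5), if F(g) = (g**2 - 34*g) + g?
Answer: 0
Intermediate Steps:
F(g) = g**2 - 33*g
F(p)*(-5) = (0*(-33 + 0))*(-5) = (0*(-33))*(-5) = 0*(-5) = 0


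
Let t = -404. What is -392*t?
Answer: 158368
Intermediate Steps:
-392*t = -392*(-404) = 158368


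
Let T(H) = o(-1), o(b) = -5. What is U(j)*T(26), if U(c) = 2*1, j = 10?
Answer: -10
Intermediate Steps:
T(H) = -5
U(c) = 2
U(j)*T(26) = 2*(-5) = -10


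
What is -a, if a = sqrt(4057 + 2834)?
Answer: -sqrt(6891) ≈ -83.012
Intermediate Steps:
a = sqrt(6891) ≈ 83.012
-a = -sqrt(6891)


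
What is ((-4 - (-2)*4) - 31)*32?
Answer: -864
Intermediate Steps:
((-4 - (-2)*4) - 31)*32 = ((-4 - 1*(-8)) - 31)*32 = ((-4 + 8) - 31)*32 = (4 - 31)*32 = -27*32 = -864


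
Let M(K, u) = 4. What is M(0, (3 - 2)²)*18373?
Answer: 73492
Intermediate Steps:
M(0, (3 - 2)²)*18373 = 4*18373 = 73492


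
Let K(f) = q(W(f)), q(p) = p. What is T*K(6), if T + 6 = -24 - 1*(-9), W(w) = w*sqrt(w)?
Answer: -126*sqrt(6) ≈ -308.64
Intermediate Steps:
W(w) = w**(3/2)
T = -21 (T = -6 + (-24 - 1*(-9)) = -6 + (-24 + 9) = -6 - 15 = -21)
K(f) = f**(3/2)
T*K(6) = -126*sqrt(6)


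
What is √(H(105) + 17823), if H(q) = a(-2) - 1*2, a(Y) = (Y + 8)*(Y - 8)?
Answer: √17761 ≈ 133.27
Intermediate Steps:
a(Y) = (-8 + Y)*(8 + Y) (a(Y) = (8 + Y)*(-8 + Y) = (-8 + Y)*(8 + Y))
H(q) = -62 (H(q) = (-64 + (-2)²) - 1*2 = (-64 + 4) - 2 = -60 - 2 = -62)
√(H(105) + 17823) = √(-62 + 17823) = √17761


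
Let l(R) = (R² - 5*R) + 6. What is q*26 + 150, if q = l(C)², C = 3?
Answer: 150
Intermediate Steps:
l(R) = 6 + R² - 5*R
q = 0 (q = (6 + 3² - 5*3)² = (6 + 9 - 15)² = 0² = 0)
q*26 + 150 = 0*26 + 150 = 0 + 150 = 150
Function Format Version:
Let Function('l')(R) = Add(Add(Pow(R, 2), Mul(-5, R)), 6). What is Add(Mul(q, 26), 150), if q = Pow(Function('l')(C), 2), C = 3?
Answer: 150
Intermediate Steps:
Function('l')(R) = Add(6, Pow(R, 2), Mul(-5, R))
q = 0 (q = Pow(Add(6, Pow(3, 2), Mul(-5, 3)), 2) = Pow(Add(6, 9, -15), 2) = Pow(0, 2) = 0)
Add(Mul(q, 26), 150) = Add(Mul(0, 26), 150) = Add(0, 150) = 150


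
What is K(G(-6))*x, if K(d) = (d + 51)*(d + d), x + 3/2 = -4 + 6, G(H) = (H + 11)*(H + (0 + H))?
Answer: 540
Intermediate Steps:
G(H) = 2*H*(11 + H) (G(H) = (11 + H)*(H + H) = (11 + H)*(2*H) = 2*H*(11 + H))
x = ½ (x = -3/2 + (-4 + 6) = -3/2 + 2 = ½ ≈ 0.50000)
K(d) = 2*d*(51 + d) (K(d) = (51 + d)*(2*d) = 2*d*(51 + d))
K(G(-6))*x = (2*(2*(-6)*(11 - 6))*(51 + 2*(-6)*(11 - 6)))*(½) = (2*(2*(-6)*5)*(51 + 2*(-6)*5))*(½) = (2*(-60)*(51 - 60))*(½) = (2*(-60)*(-9))*(½) = 1080*(½) = 540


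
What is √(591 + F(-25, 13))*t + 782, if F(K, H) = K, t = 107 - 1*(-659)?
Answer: 782 + 766*√566 ≈ 19006.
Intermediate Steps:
t = 766 (t = 107 + 659 = 766)
√(591 + F(-25, 13))*t + 782 = √(591 - 25)*766 + 782 = √566*766 + 782 = 766*√566 + 782 = 782 + 766*√566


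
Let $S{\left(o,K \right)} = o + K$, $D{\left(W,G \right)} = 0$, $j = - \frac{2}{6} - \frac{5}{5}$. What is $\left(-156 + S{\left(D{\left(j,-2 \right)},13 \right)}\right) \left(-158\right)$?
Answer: $22594$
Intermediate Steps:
$j = - \frac{4}{3}$ ($j = \left(-2\right) \frac{1}{6} - 1 = - \frac{1}{3} - 1 = - \frac{4}{3} \approx -1.3333$)
$S{\left(o,K \right)} = K + o$
$\left(-156 + S{\left(D{\left(j,-2 \right)},13 \right)}\right) \left(-158\right) = \left(-156 + \left(13 + 0\right)\right) \left(-158\right) = \left(-156 + 13\right) \left(-158\right) = \left(-143\right) \left(-158\right) = 22594$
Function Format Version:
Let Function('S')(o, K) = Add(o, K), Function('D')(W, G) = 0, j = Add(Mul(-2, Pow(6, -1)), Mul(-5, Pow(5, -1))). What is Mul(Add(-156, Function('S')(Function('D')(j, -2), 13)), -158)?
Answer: 22594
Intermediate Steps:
j = Rational(-4, 3) (j = Add(Mul(-2, Rational(1, 6)), Mul(-5, Rational(1, 5))) = Add(Rational(-1, 3), -1) = Rational(-4, 3) ≈ -1.3333)
Function('S')(o, K) = Add(K, o)
Mul(Add(-156, Function('S')(Function('D')(j, -2), 13)), -158) = Mul(Add(-156, Add(13, 0)), -158) = Mul(Add(-156, 13), -158) = Mul(-143, -158) = 22594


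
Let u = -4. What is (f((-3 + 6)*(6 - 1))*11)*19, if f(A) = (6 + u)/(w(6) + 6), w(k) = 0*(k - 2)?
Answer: 209/3 ≈ 69.667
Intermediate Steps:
w(k) = 0 (w(k) = 0*(-2 + k) = 0)
f(A) = ⅓ (f(A) = (6 - 4)/(0 + 6) = 2/6 = 2*(⅙) = ⅓)
(f((-3 + 6)*(6 - 1))*11)*19 = ((⅓)*11)*19 = (11/3)*19 = 209/3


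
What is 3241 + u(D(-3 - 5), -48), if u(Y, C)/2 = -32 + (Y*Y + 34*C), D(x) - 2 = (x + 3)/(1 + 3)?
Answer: -687/8 ≈ -85.875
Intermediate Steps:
D(x) = 11/4 + x/4 (D(x) = 2 + (x + 3)/(1 + 3) = 2 + (3 + x)/4 = 2 + (3 + x)*(¼) = 2 + (¾ + x/4) = 11/4 + x/4)
u(Y, C) = -64 + 2*Y² + 68*C (u(Y, C) = 2*(-32 + (Y*Y + 34*C)) = 2*(-32 + (Y² + 34*C)) = 2*(-32 + Y² + 34*C) = -64 + 2*Y² + 68*C)
3241 + u(D(-3 - 5), -48) = 3241 + (-64 + 2*(11/4 + (-3 - 5)/4)² + 68*(-48)) = 3241 + (-64 + 2*(11/4 + (¼)*(-8))² - 3264) = 3241 + (-64 + 2*(11/4 - 2)² - 3264) = 3241 + (-64 + 2*(¾)² - 3264) = 3241 + (-64 + 2*(9/16) - 3264) = 3241 + (-64 + 9/8 - 3264) = 3241 - 26615/8 = -687/8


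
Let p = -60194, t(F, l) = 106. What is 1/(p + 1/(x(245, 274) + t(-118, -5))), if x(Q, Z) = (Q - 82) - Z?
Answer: -5/300971 ≈ -1.6613e-5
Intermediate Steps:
x(Q, Z) = -82 + Q - Z (x(Q, Z) = (-82 + Q) - Z = -82 + Q - Z)
1/(p + 1/(x(245, 274) + t(-118, -5))) = 1/(-60194 + 1/((-82 + 245 - 1*274) + 106)) = 1/(-60194 + 1/((-82 + 245 - 274) + 106)) = 1/(-60194 + 1/(-111 + 106)) = 1/(-60194 + 1/(-5)) = 1/(-60194 - 1/5) = 1/(-300971/5) = -5/300971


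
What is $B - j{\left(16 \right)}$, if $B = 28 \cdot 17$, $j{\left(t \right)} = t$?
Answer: $460$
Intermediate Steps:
$B = 476$
$B - j{\left(16 \right)} = 476 - 16 = 460$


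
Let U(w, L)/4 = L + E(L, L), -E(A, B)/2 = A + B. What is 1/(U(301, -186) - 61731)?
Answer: -1/59499 ≈ -1.6807e-5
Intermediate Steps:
E(A, B) = -2*A - 2*B (E(A, B) = -2*(A + B) = -2*A - 2*B)
U(w, L) = -12*L (U(w, L) = 4*(L + (-2*L - 2*L)) = 4*(L - 4*L) = 4*(-3*L) = -12*L)
1/(U(301, -186) - 61731) = 1/(-12*(-186) - 61731) = 1/(2232 - 61731) = 1/(-59499) = -1/59499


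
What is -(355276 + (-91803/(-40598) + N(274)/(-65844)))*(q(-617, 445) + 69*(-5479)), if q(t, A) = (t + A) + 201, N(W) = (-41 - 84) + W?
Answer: 89752501487245543781/668283678 ≈ 1.3430e+11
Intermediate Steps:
N(W) = -125 + W
q(t, A) = 201 + A + t (q(t, A) = (A + t) + 201 = 201 + A + t)
-(355276 + (-91803/(-40598) + N(274)/(-65844)))*(q(-617, 445) + 69*(-5479)) = -(355276 + (-91803/(-40598) + (-125 + 274)/(-65844)))*((201 + 445 - 617) + 69*(-5479)) = -(355276 + (-91803*(-1/40598) + 149*(-1/65844)))*(29 - 378051) = -(355276 + (91803/40598 - 149/65844))*(-378022) = -(355276 + 3019313815/1336567356)*(-378022) = -474853323284071*(-378022)/1336567356 = -1*(-89752501487245543781/668283678) = 89752501487245543781/668283678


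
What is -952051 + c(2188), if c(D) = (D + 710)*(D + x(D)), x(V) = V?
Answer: 11729597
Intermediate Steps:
c(D) = 2*D*(710 + D) (c(D) = (D + 710)*(D + D) = (710 + D)*(2*D) = 2*D*(710 + D))
-952051 + c(2188) = -952051 + 2*2188*(710 + 2188) = -952051 + 2*2188*2898 = -952051 + 12681648 = 11729597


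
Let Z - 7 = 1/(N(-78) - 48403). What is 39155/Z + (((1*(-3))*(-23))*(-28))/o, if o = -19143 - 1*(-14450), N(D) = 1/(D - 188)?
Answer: 182003752610073/32535531847 ≈ 5594.0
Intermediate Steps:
N(D) = 1/(-188 + D)
o = -4693 (o = -19143 + 14450 = -4693)
Z = 90126127/12875199 (Z = 7 + 1/(1/(-188 - 78) - 48403) = 7 + 1/(1/(-266) - 48403) = 7 + 1/(-1/266 - 48403) = 7 + 1/(-12875199/266) = 7 - 266/12875199 = 90126127/12875199 ≈ 7.0000)
39155/Z + (((1*(-3))*(-23))*(-28))/o = 39155/(90126127/12875199) + (((1*(-3))*(-23))*(-28))/(-4693) = 39155*(12875199/90126127) + (-3*(-23)*(-28))*(-1/4693) = 504128416845/90126127 + (69*(-28))*(-1/4693) = 504128416845/90126127 - 1932*(-1/4693) = 504128416845/90126127 + 1932/4693 = 182003752610073/32535531847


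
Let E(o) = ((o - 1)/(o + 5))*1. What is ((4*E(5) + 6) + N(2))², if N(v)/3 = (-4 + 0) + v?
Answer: 64/25 ≈ 2.5600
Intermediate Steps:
E(o) = (-1 + o)/(5 + o) (E(o) = ((-1 + o)/(5 + o))*1 = (-1 + o)/(5 + o))
N(v) = -12 + 3*v (N(v) = 3*((-4 + 0) + v) = 3*(-4 + v) = -12 + 3*v)
((4*E(5) + 6) + N(2))² = ((4*((-1 + 5)/(5 + 5)) + 6) + (-12 + 3*2))² = ((4*(4/10) + 6) + (-12 + 6))² = ((4*((⅒)*4) + 6) - 6)² = ((4*(⅖) + 6) - 6)² = ((8/5 + 6) - 6)² = (38/5 - 6)² = (8/5)² = 64/25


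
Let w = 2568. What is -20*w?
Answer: -51360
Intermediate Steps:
-20*w = -20*2568 = -51360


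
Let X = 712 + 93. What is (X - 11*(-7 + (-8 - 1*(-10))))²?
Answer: 739600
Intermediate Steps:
X = 805
(X - 11*(-7 + (-8 - 1*(-10))))² = (805 - 11*(-7 + (-8 - 1*(-10))))² = (805 - 11*(-7 + (-8 + 10)))² = (805 - 11*(-7 + 2))² = (805 - 11*(-5))² = (805 + 55)² = 860² = 739600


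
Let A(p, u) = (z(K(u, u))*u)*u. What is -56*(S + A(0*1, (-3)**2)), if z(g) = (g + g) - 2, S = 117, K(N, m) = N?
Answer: -79128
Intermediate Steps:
z(g) = -2 + 2*g (z(g) = 2*g - 2 = -2 + 2*g)
A(p, u) = u**2*(-2 + 2*u) (A(p, u) = ((-2 + 2*u)*u)*u = (u*(-2 + 2*u))*u = u**2*(-2 + 2*u))
-56*(S + A(0*1, (-3)**2)) = -56*(117 + 2*((-3)**2)**2*(-1 + (-3)**2)) = -56*(117 + 2*9**2*(-1 + 9)) = -56*(117 + 2*81*8) = -56*(117 + 1296) = -56*1413 = -79128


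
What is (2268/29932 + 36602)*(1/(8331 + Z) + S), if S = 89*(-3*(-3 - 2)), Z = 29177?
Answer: 1959244348286039/40096052 ≈ 4.8864e+7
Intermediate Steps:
S = 1335 (S = 89*(-3*(-5)) = 89*15 = 1335)
(2268/29932 + 36602)*(1/(8331 + Z) + S) = (2268/29932 + 36602)*(1/(8331 + 29177) + 1335) = (2268*(1/29932) + 36602)*(1/37508 + 1335) = (81/1069 + 36602)*(1/37508 + 1335) = (39127619/1069)*(50073181/37508) = 1959244348286039/40096052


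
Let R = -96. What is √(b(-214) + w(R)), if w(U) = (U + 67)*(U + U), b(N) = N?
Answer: √5354 ≈ 73.171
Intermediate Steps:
w(U) = 2*U*(67 + U) (w(U) = (67 + U)*(2*U) = 2*U*(67 + U))
√(b(-214) + w(R)) = √(-214 + 2*(-96)*(67 - 96)) = √(-214 + 2*(-96)*(-29)) = √(-214 + 5568) = √5354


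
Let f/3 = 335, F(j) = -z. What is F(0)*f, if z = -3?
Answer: 3015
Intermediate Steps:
F(j) = 3 (F(j) = -1*(-3) = 3)
f = 1005 (f = 3*335 = 1005)
F(0)*f = 3*1005 = 3015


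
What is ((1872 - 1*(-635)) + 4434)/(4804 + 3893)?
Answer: 6941/8697 ≈ 0.79809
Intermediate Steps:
((1872 - 1*(-635)) + 4434)/(4804 + 3893) = ((1872 + 635) + 4434)/8697 = (2507 + 4434)*(1/8697) = 6941*(1/8697) = 6941/8697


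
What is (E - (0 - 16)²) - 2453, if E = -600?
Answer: -3309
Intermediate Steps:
(E - (0 - 16)²) - 2453 = (-600 - (0 - 16)²) - 2453 = (-600 - 1*(-16)²) - 2453 = (-600 - 1*256) - 2453 = (-600 - 256) - 2453 = -856 - 2453 = -3309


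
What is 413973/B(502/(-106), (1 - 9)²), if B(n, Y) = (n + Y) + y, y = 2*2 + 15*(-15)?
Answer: -21940569/8572 ≈ -2559.6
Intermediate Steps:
y = -221 (y = 4 - 225 = -221)
B(n, Y) = -221 + Y + n (B(n, Y) = (n + Y) - 221 = (Y + n) - 221 = -221 + Y + n)
413973/B(502/(-106), (1 - 9)²) = 413973/(-221 + (1 - 9)² + 502/(-106)) = 413973/(-221 + (-8)² + 502*(-1/106)) = 413973/(-221 + 64 - 251/53) = 413973/(-8572/53) = 413973*(-53/8572) = -21940569/8572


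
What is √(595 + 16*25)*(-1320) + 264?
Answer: 264 - 1320*√995 ≈ -41374.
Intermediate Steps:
√(595 + 16*25)*(-1320) + 264 = √(595 + 400)*(-1320) + 264 = √995*(-1320) + 264 = -1320*√995 + 264 = 264 - 1320*√995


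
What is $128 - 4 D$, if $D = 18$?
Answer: $56$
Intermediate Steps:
$128 - 4 D = 128 - 72 = 56$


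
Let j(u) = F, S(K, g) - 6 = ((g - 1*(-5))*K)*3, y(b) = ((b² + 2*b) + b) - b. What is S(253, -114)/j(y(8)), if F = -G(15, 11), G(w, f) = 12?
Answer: 27575/4 ≈ 6893.8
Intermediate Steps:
F = -12 (F = -1*12 = -12)
y(b) = b² + 2*b (y(b) = (b² + 3*b) - b = b² + 2*b)
S(K, g) = 6 + 3*K*(5 + g) (S(K, g) = 6 + ((g - 1*(-5))*K)*3 = 6 + ((g + 5)*K)*3 = 6 + ((5 + g)*K)*3 = 6 + (K*(5 + g))*3 = 6 + 3*K*(5 + g))
j(u) = -12
S(253, -114)/j(y(8)) = (6 + 15*253 + 3*253*(-114))/(-12) = (6 + 3795 - 86526)*(-1/12) = -82725*(-1/12) = 27575/4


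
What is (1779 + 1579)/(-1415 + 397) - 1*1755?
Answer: -894974/509 ≈ -1758.3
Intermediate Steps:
(1779 + 1579)/(-1415 + 397) - 1*1755 = 3358/(-1018) - 1755 = 3358*(-1/1018) - 1755 = -1679/509 - 1755 = -894974/509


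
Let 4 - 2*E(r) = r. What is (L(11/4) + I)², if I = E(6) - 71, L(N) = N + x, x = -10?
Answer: 100489/16 ≈ 6280.6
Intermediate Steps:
E(r) = 2 - r/2
L(N) = -10 + N (L(N) = N - 10 = -10 + N)
I = -72 (I = (2 - ½*6) - 71 = (2 - 3) - 71 = -1 - 71 = -72)
(L(11/4) + I)² = ((-10 + 11/4) - 72)² = (-29/4 - 72)² = (-317/4)² = 100489/16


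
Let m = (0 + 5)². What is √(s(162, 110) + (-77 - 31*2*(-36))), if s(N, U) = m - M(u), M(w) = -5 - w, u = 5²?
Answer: √2210 ≈ 47.011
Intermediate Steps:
u = 25
m = 25 (m = 5² = 25)
s(N, U) = 55 (s(N, U) = 25 - (-5 - 1*25) = 25 - (-5 - 25) = 25 - 1*(-30) = 25 + 30 = 55)
√(s(162, 110) + (-77 - 31*2*(-36))) = √(55 + (-77 - 31*2*(-36))) = √(55 + (-77 - 62*(-36))) = √(55 + (-77 + 2232)) = √(55 + 2155) = √2210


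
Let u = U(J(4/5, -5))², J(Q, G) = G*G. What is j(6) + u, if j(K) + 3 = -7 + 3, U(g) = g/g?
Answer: -6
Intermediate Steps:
J(Q, G) = G²
U(g) = 1
u = 1 (u = 1² = 1)
j(K) = -7 (j(K) = -3 + (-7 + 3) = -3 - 4 = -7)
j(6) + u = -7 + 1 = -6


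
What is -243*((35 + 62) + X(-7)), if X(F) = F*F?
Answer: -35478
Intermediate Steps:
X(F) = F**2
-243*((35 + 62) + X(-7)) = -243*((35 + 62) + (-7)**2) = -243*(97 + 49) = -243*146 = -35478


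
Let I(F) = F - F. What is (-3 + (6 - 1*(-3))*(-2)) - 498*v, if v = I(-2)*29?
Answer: -21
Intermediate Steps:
I(F) = 0
v = 0 (v = 0*29 = 0)
(-3 + (6 - 1*(-3))*(-2)) - 498*v = (-3 + (6 - 1*(-3))*(-2)) - 498*0 = (-3 + (6 + 3)*(-2)) + 0 = (-3 + 9*(-2)) + 0 = (-3 - 18) + 0 = -21 + 0 = -21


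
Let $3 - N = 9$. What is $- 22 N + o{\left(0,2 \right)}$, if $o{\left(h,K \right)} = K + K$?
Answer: $136$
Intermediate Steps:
$N = -6$ ($N = 3 - 9 = -6$)
$o{\left(h,K \right)} = 2 K$
$- 22 N + o{\left(0,2 \right)} = \left(-22\right) \left(-6\right) + 2 \cdot 2 = 132 + 4 = 136$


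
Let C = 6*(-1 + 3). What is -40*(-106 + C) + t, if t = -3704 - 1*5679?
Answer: -5623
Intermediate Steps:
C = 12 (C = 6*2 = 12)
t = -9383 (t = -3704 - 5679 = -9383)
-40*(-106 + C) + t = -40*(-106 + 12) - 9383 = -40*(-94) - 9383 = 3760 - 9383 = -5623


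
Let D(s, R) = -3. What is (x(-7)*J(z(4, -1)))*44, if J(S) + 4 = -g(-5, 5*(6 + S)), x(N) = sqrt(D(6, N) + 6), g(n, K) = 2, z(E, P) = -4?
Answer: -264*sqrt(3) ≈ -457.26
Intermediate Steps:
x(N) = sqrt(3) (x(N) = sqrt(-3 + 6) = sqrt(3))
J(S) = -6 (J(S) = -4 - 1*2 = -4 - 2 = -6)
(x(-7)*J(z(4, -1)))*44 = (sqrt(3)*(-6))*44 = -6*sqrt(3)*44 = -264*sqrt(3)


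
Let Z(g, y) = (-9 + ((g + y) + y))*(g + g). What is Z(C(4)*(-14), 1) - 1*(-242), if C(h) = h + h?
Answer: 26898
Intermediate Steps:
C(h) = 2*h
Z(g, y) = 2*g*(-9 + g + 2*y) (Z(g, y) = (-9 + (g + 2*y))*(2*g) = (-9 + g + 2*y)*(2*g) = 2*g*(-9 + g + 2*y))
Z(C(4)*(-14), 1) - 1*(-242) = 2*((2*4)*(-14))*(-9 + (2*4)*(-14) + 2*1) - 1*(-242) = 2*(8*(-14))*(-9 + 8*(-14) + 2) + 242 = 2*(-112)*(-9 - 112 + 2) + 242 = 2*(-112)*(-119) + 242 = 26656 + 242 = 26898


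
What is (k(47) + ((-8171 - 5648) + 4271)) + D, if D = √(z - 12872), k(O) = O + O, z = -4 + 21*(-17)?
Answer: -9454 + I*√13233 ≈ -9454.0 + 115.03*I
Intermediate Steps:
z = -361 (z = -4 - 357 = -361)
k(O) = 2*O
D = I*√13233 (D = √(-361 - 12872) = √(-13233) = I*√13233 ≈ 115.03*I)
(k(47) + ((-8171 - 5648) + 4271)) + D = (2*47 + ((-8171 - 5648) + 4271)) + I*√13233 = (94 + (-13819 + 4271)) + I*√13233 = (94 - 9548) + I*√13233 = -9454 + I*√13233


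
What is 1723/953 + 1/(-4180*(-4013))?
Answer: 28902188773/15985946020 ≈ 1.8080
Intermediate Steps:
1723/953 + 1/(-4180*(-4013)) = 1723*(1/953) - 1/4180*(-1/4013) = 1723/953 + 1/16774340 = 28902188773/15985946020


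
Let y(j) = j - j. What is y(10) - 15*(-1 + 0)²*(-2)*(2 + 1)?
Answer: 90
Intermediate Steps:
y(j) = 0
y(10) - 15*(-1 + 0)²*(-2)*(2 + 1) = 0 - 15*(-1 + 0)²*(-2)*(2 + 1) = 0 - 15*(-1)²*(-2)*3 = 0 - 15*1*(-2)*3 = 0 - (-30)*3 = 0 - 15*(-6) = 0 + 90 = 90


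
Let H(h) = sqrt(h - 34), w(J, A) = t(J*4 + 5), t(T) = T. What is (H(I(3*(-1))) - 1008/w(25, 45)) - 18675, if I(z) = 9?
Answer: -93423/5 + 5*I ≈ -18685.0 + 5.0*I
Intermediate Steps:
w(J, A) = 5 + 4*J (w(J, A) = J*4 + 5 = 4*J + 5 = 5 + 4*J)
H(h) = sqrt(-34 + h)
(H(I(3*(-1))) - 1008/w(25, 45)) - 18675 = (sqrt(-34 + 9) - 1008/(5 + 4*25)) - 18675 = (sqrt(-25) - 1008/(5 + 100)) - 18675 = (5*I - 1008/105) - 18675 = (5*I - 1008*1/105) - 18675 = (5*I - 48/5) - 18675 = (-48/5 + 5*I) - 18675 = -93423/5 + 5*I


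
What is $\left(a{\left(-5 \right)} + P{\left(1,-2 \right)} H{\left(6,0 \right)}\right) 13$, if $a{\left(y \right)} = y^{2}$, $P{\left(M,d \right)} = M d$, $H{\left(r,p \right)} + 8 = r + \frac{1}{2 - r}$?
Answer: $\frac{767}{2} \approx 383.5$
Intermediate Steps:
$H{\left(r,p \right)} = -8 + r + \frac{1}{2 - r}$ ($H{\left(r,p \right)} = -8 + \left(r + \frac{1}{2 - r}\right) = -8 + r + \frac{1}{2 - r}$)
$\left(a{\left(-5 \right)} + P{\left(1,-2 \right)} H{\left(6,0 \right)}\right) 13 = \left(\left(-5\right)^{2} + 1 \left(-2\right) \frac{15 + 6^{2} - 60}{-2 + 6}\right) 13 = \left(25 - 2 \frac{15 + 36 - 60}{4}\right) 13 = \left(25 - 2 \cdot \frac{1}{4} \left(-9\right)\right) 13 = \left(25 - - \frac{9}{2}\right) 13 = \left(25 + \frac{9}{2}\right) 13 = \frac{59}{2} \cdot 13 = \frac{767}{2}$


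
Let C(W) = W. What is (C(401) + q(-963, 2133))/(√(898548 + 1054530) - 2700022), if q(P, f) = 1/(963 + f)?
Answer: -1676034606467/11285100879784488 - 1241497*√1953078/22570201759568976 ≈ -0.00014859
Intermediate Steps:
(C(401) + q(-963, 2133))/(√(898548 + 1054530) - 2700022) = (401 + 1/(963 + 2133))/(√(898548 + 1054530) - 2700022) = (401 + 1/3096)/(√1953078 - 2700022) = (401 + 1/3096)/(-2700022 + √1953078) = 1241497/(3096*(-2700022 + √1953078))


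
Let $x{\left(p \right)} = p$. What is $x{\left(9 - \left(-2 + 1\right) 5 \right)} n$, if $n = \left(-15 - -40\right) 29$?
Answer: $10150$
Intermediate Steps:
$n = 725$ ($n = \left(-15 + 40\right) 29 = 25 \cdot 29 = 725$)
$x{\left(9 - \left(-2 + 1\right) 5 \right)} n = \left(9 - \left(-2 + 1\right) 5\right) 725 = \left(9 - \left(-1\right) 5\right) 725 = \left(9 - -5\right) 725 = \left(9 + 5\right) 725 = 14 \cdot 725 = 10150$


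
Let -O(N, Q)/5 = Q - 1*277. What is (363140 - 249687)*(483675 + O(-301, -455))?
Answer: 55289617755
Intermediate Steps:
O(N, Q) = 1385 - 5*Q (O(N, Q) = -5*(Q - 1*277) = -5*(Q - 277) = -5*(-277 + Q) = 1385 - 5*Q)
(363140 - 249687)*(483675 + O(-301, -455)) = (363140 - 249687)*(483675 + (1385 - 5*(-455))) = 113453*(483675 + (1385 + 2275)) = 113453*(483675 + 3660) = 113453*487335 = 55289617755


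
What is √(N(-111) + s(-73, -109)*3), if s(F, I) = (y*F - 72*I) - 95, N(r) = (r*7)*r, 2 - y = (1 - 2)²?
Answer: 3*√12143 ≈ 330.59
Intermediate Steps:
y = 1 (y = 2 - (1 - 2)² = 2 - 1*(-1)² = 2 - 1*1 = 2 - 1 = 1)
N(r) = 7*r² (N(r) = (7*r)*r = 7*r²)
s(F, I) = -95 + F - 72*I (s(F, I) = (1*F - 72*I) - 95 = (F - 72*I) - 95 = -95 + F - 72*I)
√(N(-111) + s(-73, -109)*3) = √(7*(-111)² + (-95 - 73 - 72*(-109))*3) = √(7*12321 + (-95 - 73 + 7848)*3) = √(86247 + 7680*3) = √(86247 + 23040) = √109287 = 3*√12143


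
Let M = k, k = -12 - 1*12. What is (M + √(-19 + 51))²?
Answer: 608 - 192*√2 ≈ 336.47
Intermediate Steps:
k = -24 (k = -12 - 12 = -24)
M = -24
(M + √(-19 + 51))² = (-24 + √(-19 + 51))² = (-24 + √32)² = (-24 + 4*√2)²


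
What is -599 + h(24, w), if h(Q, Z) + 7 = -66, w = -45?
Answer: -672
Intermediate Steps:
h(Q, Z) = -73 (h(Q, Z) = -7 - 66 = -73)
-599 + h(24, w) = -599 - 73 = -672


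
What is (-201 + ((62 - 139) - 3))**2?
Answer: 78961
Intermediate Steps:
(-201 + ((62 - 139) - 3))**2 = (-201 + (-77 - 3))**2 = (-201 - 80)**2 = (-281)**2 = 78961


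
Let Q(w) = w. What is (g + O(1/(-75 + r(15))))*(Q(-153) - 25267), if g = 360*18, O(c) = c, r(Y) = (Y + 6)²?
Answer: -30144065510/183 ≈ -1.6472e+8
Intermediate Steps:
r(Y) = (6 + Y)²
g = 6480
(g + O(1/(-75 + r(15))))*(Q(-153) - 25267) = (6480 + 1/(-75 + (6 + 15)²))*(-153 - 25267) = (6480 + 1/(-75 + 21²))*(-25420) = (6480 + 1/(-75 + 441))*(-25420) = (6480 + 1/366)*(-25420) = (2371681/366)*(-25420) = -30144065510/183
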